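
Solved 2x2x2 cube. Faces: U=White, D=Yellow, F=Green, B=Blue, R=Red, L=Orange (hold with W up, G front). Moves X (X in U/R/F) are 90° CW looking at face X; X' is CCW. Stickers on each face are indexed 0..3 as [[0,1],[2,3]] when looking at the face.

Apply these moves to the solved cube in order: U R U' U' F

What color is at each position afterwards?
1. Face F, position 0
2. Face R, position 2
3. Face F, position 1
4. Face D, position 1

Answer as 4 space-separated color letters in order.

After move 1 (U): U=WWWW F=RRGG R=BBRR B=OOBB L=GGOO
After move 2 (R): R=RBRB U=WRWG F=RYGY D=YBYO B=WOWB
After move 3 (U'): U=RGWW F=GGGY R=RYRB B=RBWB L=WOOO
After move 4 (U'): U=GWRW F=WOGY R=GGRB B=RYWB L=RBOO
After move 5 (F): F=GWYO U=GWOB R=RGWB D=RGYO L=RYOB
Query 1: F[0] = G
Query 2: R[2] = W
Query 3: F[1] = W
Query 4: D[1] = G

Answer: G W W G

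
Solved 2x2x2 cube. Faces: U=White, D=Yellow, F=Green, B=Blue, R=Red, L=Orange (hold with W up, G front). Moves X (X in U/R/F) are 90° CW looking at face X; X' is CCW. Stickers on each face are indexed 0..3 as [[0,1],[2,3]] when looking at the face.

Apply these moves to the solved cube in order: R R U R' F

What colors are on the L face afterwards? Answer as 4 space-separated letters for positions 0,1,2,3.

Answer: G Y O R

Derivation:
After move 1 (R): R=RRRR U=WGWG F=GYGY D=YBYB B=WBWB
After move 2 (R): R=RRRR U=WYWY F=GBGB D=YWYW B=GBGB
After move 3 (U): U=WWYY F=RRGB R=GBRR B=OOGB L=GBOO
After move 4 (R'): R=BRGR U=WGYO F=RWGY D=YRYB B=WOWB
After move 5 (F): F=GRYW U=WGOB R=YROR D=GBYB L=GYOR
Query: L face = GYOR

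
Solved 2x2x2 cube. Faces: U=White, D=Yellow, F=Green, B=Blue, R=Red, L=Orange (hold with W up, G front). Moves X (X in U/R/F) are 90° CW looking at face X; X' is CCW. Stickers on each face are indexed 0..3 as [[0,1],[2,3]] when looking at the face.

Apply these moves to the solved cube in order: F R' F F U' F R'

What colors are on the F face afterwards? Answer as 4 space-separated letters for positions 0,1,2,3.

Answer: W R G B

Derivation:
After move 1 (F): F=GGGG U=WWOO R=WRWR D=RRYY L=OYOY
After move 2 (R'): R=RRWW U=WBOB F=GWGO D=RGYG B=YBRB
After move 3 (F): F=GGOW U=WBYY R=ORBW D=WRYG L=OROG
After move 4 (F): F=OGWG U=WBGR R=YRYW D=BOYG L=OWOR
After move 5 (U'): U=BRWG F=OWWG R=OGYW B=YRRB L=YBOR
After move 6 (F): F=WOGW U=BRRB R=WGGW D=YOYG L=YBOO
After move 7 (R'): R=GWWG U=BRRY F=WRGB D=YOYW B=GROB
Query: F face = WRGB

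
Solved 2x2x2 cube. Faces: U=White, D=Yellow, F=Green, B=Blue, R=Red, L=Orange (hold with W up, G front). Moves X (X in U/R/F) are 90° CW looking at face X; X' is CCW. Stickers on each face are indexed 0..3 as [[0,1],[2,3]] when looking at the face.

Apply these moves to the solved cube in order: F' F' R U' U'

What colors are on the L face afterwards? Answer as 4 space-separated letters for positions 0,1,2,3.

Answer: O O O R

Derivation:
After move 1 (F'): F=GGGG U=WWRR R=YRYR D=OOYY L=OWOW
After move 2 (F'): F=GGGG U=WWYY R=OROR D=WWYY L=OROR
After move 3 (R): R=OORR U=WGYG F=GWGY D=WBYB B=YBWB
After move 4 (U'): U=GGWY F=ORGY R=GWRR B=OOWB L=YBOR
After move 5 (U'): U=GYGW F=YBGY R=ORRR B=GWWB L=OOOR
Query: L face = OOOR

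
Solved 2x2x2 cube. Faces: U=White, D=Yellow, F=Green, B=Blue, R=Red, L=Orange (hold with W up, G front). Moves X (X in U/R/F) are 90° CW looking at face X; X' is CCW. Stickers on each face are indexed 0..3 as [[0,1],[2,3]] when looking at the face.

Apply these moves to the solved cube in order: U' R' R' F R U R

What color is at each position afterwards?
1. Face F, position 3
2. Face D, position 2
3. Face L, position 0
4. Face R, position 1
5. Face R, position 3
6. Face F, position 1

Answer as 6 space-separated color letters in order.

After move 1 (U'): U=WWWW F=OOGG R=GGRR B=RRBB L=BBOO
After move 2 (R'): R=GRGR U=WBWR F=OWGW D=YOYG B=YRYB
After move 3 (R'): R=RRGG U=WYWY F=OBGR D=YWYW B=GROB
After move 4 (F): F=GORB U=WYOB R=WRYG D=GRYW L=BYOW
After move 5 (R): R=YWGR U=WOOB F=GRRW D=GOYG B=BRYB
After move 6 (U): U=OWBO F=YWRW R=BRGR B=BYYB L=GROW
After move 7 (R): R=GBRR U=OWBW F=YORG D=GYYB B=OYWB
Query 1: F[3] = G
Query 2: D[2] = Y
Query 3: L[0] = G
Query 4: R[1] = B
Query 5: R[3] = R
Query 6: F[1] = O

Answer: G Y G B R O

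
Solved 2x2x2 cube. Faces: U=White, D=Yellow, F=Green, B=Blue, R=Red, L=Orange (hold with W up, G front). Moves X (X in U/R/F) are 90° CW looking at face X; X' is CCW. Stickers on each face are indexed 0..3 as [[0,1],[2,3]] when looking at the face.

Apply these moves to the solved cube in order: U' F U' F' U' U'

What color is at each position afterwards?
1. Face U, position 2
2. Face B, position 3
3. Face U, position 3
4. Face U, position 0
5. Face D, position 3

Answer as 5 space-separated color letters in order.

Answer: B B W W Y

Derivation:
After move 1 (U'): U=WWWW F=OOGG R=GGRR B=RRBB L=BBOO
After move 2 (F): F=GOGO U=WWOB R=WGWR D=RGYY L=BYOY
After move 3 (U'): U=WBWO F=BYGO R=GOWR B=WGBB L=RROY
After move 4 (F'): F=YOBG U=WBGW R=GORR D=RYYY L=ROOW
After move 5 (U'): U=BWWG F=ROBG R=YORR B=GOBB L=WGOW
After move 6 (U'): U=WGBW F=WGBG R=RORR B=YOBB L=GOOW
Query 1: U[2] = B
Query 2: B[3] = B
Query 3: U[3] = W
Query 4: U[0] = W
Query 5: D[3] = Y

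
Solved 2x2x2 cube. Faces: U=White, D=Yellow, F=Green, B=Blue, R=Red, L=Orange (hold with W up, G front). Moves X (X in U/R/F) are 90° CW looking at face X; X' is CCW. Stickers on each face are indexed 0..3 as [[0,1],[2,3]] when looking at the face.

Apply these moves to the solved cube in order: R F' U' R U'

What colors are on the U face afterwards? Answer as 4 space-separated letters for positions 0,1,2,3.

Answer: G G G W

Derivation:
After move 1 (R): R=RRRR U=WGWG F=GYGY D=YBYB B=WBWB
After move 2 (F'): F=YYGG U=WGRR R=BRYR D=OOYB L=OGOW
After move 3 (U'): U=GRWR F=OGGG R=YYYR B=BRWB L=WBOW
After move 4 (R): R=YYRY U=GGWG F=OOGB D=OWYB B=RRRB
After move 5 (U'): U=GGGW F=WBGB R=OORY B=YYRB L=RROW
Query: U face = GGGW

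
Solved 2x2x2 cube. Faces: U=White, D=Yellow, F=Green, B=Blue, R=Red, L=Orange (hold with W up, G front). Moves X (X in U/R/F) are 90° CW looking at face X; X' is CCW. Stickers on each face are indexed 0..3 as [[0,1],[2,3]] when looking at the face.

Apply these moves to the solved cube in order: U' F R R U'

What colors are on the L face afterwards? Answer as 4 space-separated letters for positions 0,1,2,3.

Answer: O R O Y

Derivation:
After move 1 (U'): U=WWWW F=OOGG R=GGRR B=RRBB L=BBOO
After move 2 (F): F=GOGO U=WWOB R=WGWR D=RGYY L=BYOY
After move 3 (R): R=WWRG U=WOOO F=GGGY D=RBYR B=BRWB
After move 4 (R): R=RWGW U=WGOY F=GBGR D=RWYB B=OROB
After move 5 (U'): U=GYWO F=BYGR R=GBGW B=RWOB L=OROY
Query: L face = OROY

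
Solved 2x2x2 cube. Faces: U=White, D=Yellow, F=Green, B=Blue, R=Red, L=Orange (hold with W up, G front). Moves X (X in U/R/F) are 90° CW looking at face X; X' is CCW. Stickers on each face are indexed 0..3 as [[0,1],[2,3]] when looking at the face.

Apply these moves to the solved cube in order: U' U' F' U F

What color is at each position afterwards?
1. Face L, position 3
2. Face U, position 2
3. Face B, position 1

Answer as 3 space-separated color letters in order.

After move 1 (U'): U=WWWW F=OOGG R=GGRR B=RRBB L=BBOO
After move 2 (U'): U=WWWW F=BBGG R=OORR B=GGBB L=RROO
After move 3 (F'): F=BGBG U=WWOR R=YOYR D=ROYY L=RWOW
After move 4 (U): U=OWRW F=YOBG R=GGYR B=RWBB L=BGOW
After move 5 (F): F=BYGO U=OWWG R=RGWR D=YGYY L=BROO
Query 1: L[3] = O
Query 2: U[2] = W
Query 3: B[1] = W

Answer: O W W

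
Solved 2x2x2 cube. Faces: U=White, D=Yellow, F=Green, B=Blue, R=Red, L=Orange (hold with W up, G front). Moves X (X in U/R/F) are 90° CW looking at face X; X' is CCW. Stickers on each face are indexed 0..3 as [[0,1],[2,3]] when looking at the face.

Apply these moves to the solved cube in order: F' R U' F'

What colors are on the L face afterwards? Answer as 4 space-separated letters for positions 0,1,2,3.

Answer: R R O W

Derivation:
After move 1 (F'): F=GGGG U=WWRR R=YRYR D=OOYY L=OWOW
After move 2 (R): R=YYRR U=WGRG F=GOGY D=OBYB B=RBWB
After move 3 (U'): U=GGWR F=OWGY R=GORR B=YYWB L=RBOW
After move 4 (F'): F=WYOG U=GGGR R=BOOR D=BWYB L=RROW
Query: L face = RROW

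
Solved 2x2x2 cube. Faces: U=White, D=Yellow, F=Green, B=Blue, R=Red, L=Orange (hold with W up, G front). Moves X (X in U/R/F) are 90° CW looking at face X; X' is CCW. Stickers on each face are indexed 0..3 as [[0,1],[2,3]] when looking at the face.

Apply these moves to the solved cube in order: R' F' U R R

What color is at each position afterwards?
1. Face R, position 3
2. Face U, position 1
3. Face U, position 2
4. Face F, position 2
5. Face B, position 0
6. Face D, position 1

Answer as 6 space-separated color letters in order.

After move 1 (R'): R=RRRR U=WBWB F=GWGW D=YGYG B=YBYB
After move 2 (F'): F=WWGG U=WBRR R=GRYR D=OOYG L=OBOW
After move 3 (U): U=RWRB F=GRGG R=YBYR B=OBYB L=WWOW
After move 4 (R): R=YYRB U=RRRG F=GOGG D=OYYO B=BBWB
After move 5 (R): R=RYBY U=RORG F=GYGO D=OWYB B=GBRB
Query 1: R[3] = Y
Query 2: U[1] = O
Query 3: U[2] = R
Query 4: F[2] = G
Query 5: B[0] = G
Query 6: D[1] = W

Answer: Y O R G G W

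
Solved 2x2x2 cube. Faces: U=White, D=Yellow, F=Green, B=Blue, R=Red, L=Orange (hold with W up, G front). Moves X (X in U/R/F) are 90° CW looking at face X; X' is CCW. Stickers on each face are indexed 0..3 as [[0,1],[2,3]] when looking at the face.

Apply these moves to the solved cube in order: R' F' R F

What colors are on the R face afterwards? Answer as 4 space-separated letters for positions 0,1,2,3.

Answer: R G G R

Derivation:
After move 1 (R'): R=RRRR U=WBWB F=GWGW D=YGYG B=YBYB
After move 2 (F'): F=WWGG U=WBRR R=GRYR D=OOYG L=OBOW
After move 3 (R): R=YGRR U=WWRG F=WOGG D=OYYY B=RBBB
After move 4 (F): F=GWGO U=WWWB R=RGGR D=RYYY L=OOOY
Query: R face = RGGR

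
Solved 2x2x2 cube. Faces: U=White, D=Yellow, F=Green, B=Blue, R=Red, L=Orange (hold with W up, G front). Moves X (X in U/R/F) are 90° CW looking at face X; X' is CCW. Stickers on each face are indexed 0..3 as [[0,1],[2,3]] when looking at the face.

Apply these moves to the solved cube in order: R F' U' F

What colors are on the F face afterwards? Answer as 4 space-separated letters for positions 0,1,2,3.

After move 1 (R): R=RRRR U=WGWG F=GYGY D=YBYB B=WBWB
After move 2 (F'): F=YYGG U=WGRR R=BRYR D=OOYB L=OGOW
After move 3 (U'): U=GRWR F=OGGG R=YYYR B=BRWB L=WBOW
After move 4 (F): F=GOGG U=GRWB R=WYRR D=YYYB L=WOOO
Query: F face = GOGG

Answer: G O G G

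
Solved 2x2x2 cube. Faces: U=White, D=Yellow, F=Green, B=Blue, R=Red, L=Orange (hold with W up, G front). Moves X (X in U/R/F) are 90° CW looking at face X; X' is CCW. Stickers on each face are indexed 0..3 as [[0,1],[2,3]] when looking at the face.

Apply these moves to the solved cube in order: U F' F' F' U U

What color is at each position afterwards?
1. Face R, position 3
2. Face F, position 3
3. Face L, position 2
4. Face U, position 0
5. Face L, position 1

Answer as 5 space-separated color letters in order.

After move 1 (U): U=WWWW F=RRGG R=BBRR B=OOBB L=GGOO
After move 2 (F'): F=RGRG U=WWBR R=YBYR D=GOYY L=GWOW
After move 3 (F'): F=GGRR U=WWYY R=OBGR D=WWYY L=GROB
After move 4 (F'): F=GRGR U=WWOG R=WBWR D=RBYY L=GYOY
After move 5 (U): U=OWGW F=WBGR R=OOWR B=GYBB L=GROY
After move 6 (U): U=GOWW F=OOGR R=GYWR B=GRBB L=WBOY
Query 1: R[3] = R
Query 2: F[3] = R
Query 3: L[2] = O
Query 4: U[0] = G
Query 5: L[1] = B

Answer: R R O G B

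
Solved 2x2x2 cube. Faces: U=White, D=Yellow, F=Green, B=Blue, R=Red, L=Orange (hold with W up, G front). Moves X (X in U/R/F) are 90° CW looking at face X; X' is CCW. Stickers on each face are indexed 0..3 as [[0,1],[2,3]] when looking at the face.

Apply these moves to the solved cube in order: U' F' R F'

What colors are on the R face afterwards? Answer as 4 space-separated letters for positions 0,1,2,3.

Answer: B Y B G

Derivation:
After move 1 (U'): U=WWWW F=OOGG R=GGRR B=RRBB L=BBOO
After move 2 (F'): F=OGOG U=WWGR R=YGYR D=BOYY L=BWOW
After move 3 (R): R=YYRG U=WGGG F=OOOY D=BBYR B=RRWB
After move 4 (F'): F=OYOO U=WGYR R=BYBG D=WWYR L=BGOG
Query: R face = BYBG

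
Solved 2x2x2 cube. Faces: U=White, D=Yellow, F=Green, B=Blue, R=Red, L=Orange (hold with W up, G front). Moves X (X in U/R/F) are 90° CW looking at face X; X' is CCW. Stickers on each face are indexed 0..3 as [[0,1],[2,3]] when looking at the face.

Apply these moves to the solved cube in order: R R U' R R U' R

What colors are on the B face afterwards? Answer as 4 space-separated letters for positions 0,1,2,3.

After move 1 (R): R=RRRR U=WGWG F=GYGY D=YBYB B=WBWB
After move 2 (R): R=RRRR U=WYWY F=GBGB D=YWYW B=GBGB
After move 3 (U'): U=YYWW F=OOGB R=GBRR B=RRGB L=GBOO
After move 4 (R): R=RGRB U=YOWB F=OWGW D=YGYR B=WRYB
After move 5 (R): R=RRBG U=YWWW F=OGGR D=YYYW B=BROB
After move 6 (U'): U=WWYW F=GBGR R=OGBG B=RROB L=BROO
After move 7 (R): R=BOGG U=WBYR F=GYGW D=YOYR B=WRWB
Query: B face = WRWB

Answer: W R W B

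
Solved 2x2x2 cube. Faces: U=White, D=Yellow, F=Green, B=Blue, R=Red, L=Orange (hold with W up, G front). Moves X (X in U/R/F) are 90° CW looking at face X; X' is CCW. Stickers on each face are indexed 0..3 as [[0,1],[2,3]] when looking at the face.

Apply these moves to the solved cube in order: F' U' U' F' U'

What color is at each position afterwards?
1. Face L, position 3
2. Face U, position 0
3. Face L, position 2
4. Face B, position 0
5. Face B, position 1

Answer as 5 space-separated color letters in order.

Answer: W R O O W

Derivation:
After move 1 (F'): F=GGGG U=WWRR R=YRYR D=OOYY L=OWOW
After move 2 (U'): U=WRWR F=OWGG R=GGYR B=YRBB L=BBOW
After move 3 (U'): U=RRWW F=BBGG R=OWYR B=GGBB L=YROW
After move 4 (F'): F=BGBG U=RROY R=OWOR D=RWYY L=YWOW
After move 5 (U'): U=RYRO F=YWBG R=BGOR B=OWBB L=GGOW
Query 1: L[3] = W
Query 2: U[0] = R
Query 3: L[2] = O
Query 4: B[0] = O
Query 5: B[1] = W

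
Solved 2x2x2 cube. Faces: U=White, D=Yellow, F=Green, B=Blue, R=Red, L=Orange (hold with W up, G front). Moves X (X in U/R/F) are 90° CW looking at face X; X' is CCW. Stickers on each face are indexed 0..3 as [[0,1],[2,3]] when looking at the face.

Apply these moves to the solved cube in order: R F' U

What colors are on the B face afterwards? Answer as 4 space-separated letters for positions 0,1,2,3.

Answer: O G W B

Derivation:
After move 1 (R): R=RRRR U=WGWG F=GYGY D=YBYB B=WBWB
After move 2 (F'): F=YYGG U=WGRR R=BRYR D=OOYB L=OGOW
After move 3 (U): U=RWRG F=BRGG R=WBYR B=OGWB L=YYOW
Query: B face = OGWB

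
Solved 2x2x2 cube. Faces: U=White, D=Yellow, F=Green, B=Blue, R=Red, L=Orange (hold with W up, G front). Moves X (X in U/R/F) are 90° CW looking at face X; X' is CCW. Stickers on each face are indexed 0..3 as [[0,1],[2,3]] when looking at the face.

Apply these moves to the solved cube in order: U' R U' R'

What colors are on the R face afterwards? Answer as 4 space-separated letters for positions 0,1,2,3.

After move 1 (U'): U=WWWW F=OOGG R=GGRR B=RRBB L=BBOO
After move 2 (R): R=RGRG U=WOWG F=OYGY D=YBYR B=WRWB
After move 3 (U'): U=OGWW F=BBGY R=OYRG B=RGWB L=WROO
After move 4 (R'): R=YGOR U=OWWR F=BGGW D=YBYY B=RGBB
Query: R face = YGOR

Answer: Y G O R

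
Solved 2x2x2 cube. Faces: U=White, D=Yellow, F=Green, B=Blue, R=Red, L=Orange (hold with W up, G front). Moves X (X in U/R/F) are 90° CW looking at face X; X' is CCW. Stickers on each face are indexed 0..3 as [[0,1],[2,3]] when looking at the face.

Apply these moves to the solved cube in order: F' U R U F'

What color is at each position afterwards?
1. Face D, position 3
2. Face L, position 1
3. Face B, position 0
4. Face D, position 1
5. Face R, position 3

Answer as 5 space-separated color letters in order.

After move 1 (F'): F=GGGG U=WWRR R=YRYR D=OOYY L=OWOW
After move 2 (U): U=RWRW F=YRGG R=BBYR B=OWBB L=GGOW
After move 3 (R): R=YBRB U=RRRG F=YOGY D=OBYO B=WWWB
After move 4 (U): U=RRGR F=YBGY R=WWRB B=GGWB L=YOOW
After move 5 (F'): F=BYYG U=RRWR R=BWOB D=OWYO L=YROG
Query 1: D[3] = O
Query 2: L[1] = R
Query 3: B[0] = G
Query 4: D[1] = W
Query 5: R[3] = B

Answer: O R G W B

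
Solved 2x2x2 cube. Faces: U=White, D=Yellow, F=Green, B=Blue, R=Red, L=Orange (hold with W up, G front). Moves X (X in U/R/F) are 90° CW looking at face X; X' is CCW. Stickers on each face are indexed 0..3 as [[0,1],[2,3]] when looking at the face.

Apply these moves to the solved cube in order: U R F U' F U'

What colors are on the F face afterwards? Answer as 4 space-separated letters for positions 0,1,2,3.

After move 1 (U): U=WWWW F=RRGG R=BBRR B=OOBB L=GGOO
After move 2 (R): R=RBRB U=WRWG F=RYGY D=YBYO B=WOWB
After move 3 (F): F=GRYY U=WROG R=WBGB D=RRYO L=GYOB
After move 4 (U'): U=RGWO F=GYYY R=GRGB B=WBWB L=WOOB
After move 5 (F): F=YGYY U=RGBO R=WROB D=GGYO L=WROR
After move 6 (U'): U=GORB F=WRYY R=YGOB B=WRWB L=WBOR
Query: F face = WRYY

Answer: W R Y Y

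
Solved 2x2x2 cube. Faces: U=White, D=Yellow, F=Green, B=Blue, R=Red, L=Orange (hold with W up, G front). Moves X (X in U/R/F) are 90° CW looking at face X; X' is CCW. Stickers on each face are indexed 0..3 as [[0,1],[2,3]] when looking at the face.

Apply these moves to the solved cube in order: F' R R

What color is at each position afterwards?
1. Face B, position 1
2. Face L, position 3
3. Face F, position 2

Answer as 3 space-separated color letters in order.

Answer: B W G

Derivation:
After move 1 (F'): F=GGGG U=WWRR R=YRYR D=OOYY L=OWOW
After move 2 (R): R=YYRR U=WGRG F=GOGY D=OBYB B=RBWB
After move 3 (R): R=RYRY U=WORY F=GBGB D=OWYR B=GBGB
Query 1: B[1] = B
Query 2: L[3] = W
Query 3: F[2] = G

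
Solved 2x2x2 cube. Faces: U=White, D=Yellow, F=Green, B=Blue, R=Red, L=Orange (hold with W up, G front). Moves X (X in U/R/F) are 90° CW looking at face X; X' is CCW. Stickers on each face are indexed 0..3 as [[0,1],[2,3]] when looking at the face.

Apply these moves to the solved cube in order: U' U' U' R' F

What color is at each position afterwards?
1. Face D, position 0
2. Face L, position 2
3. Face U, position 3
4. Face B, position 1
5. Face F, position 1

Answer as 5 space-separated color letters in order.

After move 1 (U'): U=WWWW F=OOGG R=GGRR B=RRBB L=BBOO
After move 2 (U'): U=WWWW F=BBGG R=OORR B=GGBB L=RROO
After move 3 (U'): U=WWWW F=RRGG R=BBRR B=OOBB L=GGOO
After move 4 (R'): R=BRBR U=WBWO F=RWGW D=YRYG B=YOYB
After move 5 (F): F=GRWW U=WBOG R=WROR D=BBYG L=GYOR
Query 1: D[0] = B
Query 2: L[2] = O
Query 3: U[3] = G
Query 4: B[1] = O
Query 5: F[1] = R

Answer: B O G O R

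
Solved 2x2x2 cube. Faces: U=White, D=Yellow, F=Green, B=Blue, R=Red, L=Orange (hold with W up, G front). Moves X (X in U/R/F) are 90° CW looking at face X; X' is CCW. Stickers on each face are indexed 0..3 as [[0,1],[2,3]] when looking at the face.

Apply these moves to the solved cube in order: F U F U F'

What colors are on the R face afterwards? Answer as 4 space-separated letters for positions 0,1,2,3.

Answer: B Y W R

Derivation:
After move 1 (F): F=GGGG U=WWOO R=WRWR D=RRYY L=OYOY
After move 2 (U): U=OWOW F=WRGG R=BBWR B=OYBB L=GGOY
After move 3 (F): F=GWGR U=OWYG R=OBWR D=WBYY L=GROR
After move 4 (U): U=YOGW F=OBGR R=OYWR B=GRBB L=GWOR
After move 5 (F'): F=BROG U=YOOW R=BYWR D=WRYY L=GWOG
Query: R face = BYWR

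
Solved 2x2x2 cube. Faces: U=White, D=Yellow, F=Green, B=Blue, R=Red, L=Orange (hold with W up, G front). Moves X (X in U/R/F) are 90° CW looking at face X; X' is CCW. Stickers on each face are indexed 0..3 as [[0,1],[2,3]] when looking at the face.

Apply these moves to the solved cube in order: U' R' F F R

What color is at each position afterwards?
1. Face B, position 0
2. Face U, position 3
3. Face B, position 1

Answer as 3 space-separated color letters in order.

After move 1 (U'): U=WWWW F=OOGG R=GGRR B=RRBB L=BBOO
After move 2 (R'): R=GRGR U=WBWR F=OWGW D=YOYG B=YRYB
After move 3 (F): F=GOWW U=WBOB R=WRRR D=GGYG L=BYOO
After move 4 (F): F=WGWO U=WBOY R=ORBR D=RWYG L=BGOG
After move 5 (R): R=BORR U=WGOO F=WWWG D=RYYY B=YRBB
Query 1: B[0] = Y
Query 2: U[3] = O
Query 3: B[1] = R

Answer: Y O R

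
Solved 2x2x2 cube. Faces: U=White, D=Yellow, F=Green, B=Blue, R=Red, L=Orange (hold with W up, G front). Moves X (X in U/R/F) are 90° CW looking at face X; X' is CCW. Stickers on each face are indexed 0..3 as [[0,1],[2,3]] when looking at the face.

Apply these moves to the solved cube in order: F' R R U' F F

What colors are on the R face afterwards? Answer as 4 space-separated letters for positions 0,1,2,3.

Answer: W B B Y

Derivation:
After move 1 (F'): F=GGGG U=WWRR R=YRYR D=OOYY L=OWOW
After move 2 (R): R=YYRR U=WGRG F=GOGY D=OBYB B=RBWB
After move 3 (R): R=RYRY U=WORY F=GBGB D=OWYR B=GBGB
After move 4 (U'): U=OYWR F=OWGB R=GBRY B=RYGB L=GBOW
After move 5 (F): F=GOBW U=OYWB R=WBRY D=RGYR L=GOOW
After move 6 (F): F=BGWO U=OYWO R=WBBY D=RWYR L=GROG
Query: R face = WBBY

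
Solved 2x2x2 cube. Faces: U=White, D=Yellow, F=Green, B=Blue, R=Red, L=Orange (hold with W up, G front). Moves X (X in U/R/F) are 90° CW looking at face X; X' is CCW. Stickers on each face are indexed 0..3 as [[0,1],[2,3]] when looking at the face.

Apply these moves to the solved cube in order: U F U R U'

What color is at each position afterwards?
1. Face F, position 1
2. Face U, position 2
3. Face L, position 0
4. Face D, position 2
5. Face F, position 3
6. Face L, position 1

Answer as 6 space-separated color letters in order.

After move 1 (U): U=WWWW F=RRGG R=BBRR B=OOBB L=GGOO
After move 2 (F): F=GRGR U=WWOG R=WBWR D=RBYY L=GYOY
After move 3 (U): U=OWGW F=WBGR R=OOWR B=GYBB L=GROY
After move 4 (R): R=WORO U=OBGR F=WBGY D=RBYG B=WYWB
After move 5 (U'): U=BROG F=GRGY R=WBRO B=WOWB L=WYOY
Query 1: F[1] = R
Query 2: U[2] = O
Query 3: L[0] = W
Query 4: D[2] = Y
Query 5: F[3] = Y
Query 6: L[1] = Y

Answer: R O W Y Y Y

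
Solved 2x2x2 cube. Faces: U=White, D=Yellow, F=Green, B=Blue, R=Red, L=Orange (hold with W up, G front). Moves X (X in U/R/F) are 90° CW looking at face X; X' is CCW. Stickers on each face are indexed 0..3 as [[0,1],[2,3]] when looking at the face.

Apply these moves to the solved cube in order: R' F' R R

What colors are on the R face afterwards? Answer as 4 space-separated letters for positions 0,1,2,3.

After move 1 (R'): R=RRRR U=WBWB F=GWGW D=YGYG B=YBYB
After move 2 (F'): F=WWGG U=WBRR R=GRYR D=OOYG L=OBOW
After move 3 (R): R=YGRR U=WWRG F=WOGG D=OYYY B=RBBB
After move 4 (R): R=RYRG U=WORG F=WYGY D=OBYR B=GBWB
Query: R face = RYRG

Answer: R Y R G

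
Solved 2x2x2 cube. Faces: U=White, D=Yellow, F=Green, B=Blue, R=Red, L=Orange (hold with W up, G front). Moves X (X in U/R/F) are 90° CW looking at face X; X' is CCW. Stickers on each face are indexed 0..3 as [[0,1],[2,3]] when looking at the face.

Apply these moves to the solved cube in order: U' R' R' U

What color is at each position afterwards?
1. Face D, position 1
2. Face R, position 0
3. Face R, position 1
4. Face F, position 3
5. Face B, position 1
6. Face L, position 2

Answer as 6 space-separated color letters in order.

After move 1 (U'): U=WWWW F=OOGG R=GGRR B=RRBB L=BBOO
After move 2 (R'): R=GRGR U=WBWR F=OWGW D=YOYG B=YRYB
After move 3 (R'): R=RRGG U=WYWY F=OBGR D=YWYW B=GROB
After move 4 (U): U=WWYY F=RRGR R=GRGG B=BBOB L=OBOO
Query 1: D[1] = W
Query 2: R[0] = G
Query 3: R[1] = R
Query 4: F[3] = R
Query 5: B[1] = B
Query 6: L[2] = O

Answer: W G R R B O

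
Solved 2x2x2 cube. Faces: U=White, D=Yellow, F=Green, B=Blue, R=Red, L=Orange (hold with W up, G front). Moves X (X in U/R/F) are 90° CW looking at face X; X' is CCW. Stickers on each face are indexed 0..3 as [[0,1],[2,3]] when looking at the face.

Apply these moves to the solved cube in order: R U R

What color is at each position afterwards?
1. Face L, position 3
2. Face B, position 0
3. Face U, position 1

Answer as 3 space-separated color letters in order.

Answer: O G R

Derivation:
After move 1 (R): R=RRRR U=WGWG F=GYGY D=YBYB B=WBWB
After move 2 (U): U=WWGG F=RRGY R=WBRR B=OOWB L=GYOO
After move 3 (R): R=RWRB U=WRGY F=RBGB D=YWYO B=GOWB
Query 1: L[3] = O
Query 2: B[0] = G
Query 3: U[1] = R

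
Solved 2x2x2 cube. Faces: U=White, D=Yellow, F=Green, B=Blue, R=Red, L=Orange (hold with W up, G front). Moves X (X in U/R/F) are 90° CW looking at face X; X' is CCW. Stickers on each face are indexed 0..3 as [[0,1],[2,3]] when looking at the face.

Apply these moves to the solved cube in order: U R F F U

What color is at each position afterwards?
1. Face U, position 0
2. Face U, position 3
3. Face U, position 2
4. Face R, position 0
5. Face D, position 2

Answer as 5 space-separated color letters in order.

Answer: B R Y W Y

Derivation:
After move 1 (U): U=WWWW F=RRGG R=BBRR B=OOBB L=GGOO
After move 2 (R): R=RBRB U=WRWG F=RYGY D=YBYO B=WOWB
After move 3 (F): F=GRYY U=WROG R=WBGB D=RRYO L=GYOB
After move 4 (F): F=YGYR U=WRBY R=OBGB D=GWYO L=GROR
After move 5 (U): U=BWYR F=OBYR R=WOGB B=GRWB L=YGOR
Query 1: U[0] = B
Query 2: U[3] = R
Query 3: U[2] = Y
Query 4: R[0] = W
Query 5: D[2] = Y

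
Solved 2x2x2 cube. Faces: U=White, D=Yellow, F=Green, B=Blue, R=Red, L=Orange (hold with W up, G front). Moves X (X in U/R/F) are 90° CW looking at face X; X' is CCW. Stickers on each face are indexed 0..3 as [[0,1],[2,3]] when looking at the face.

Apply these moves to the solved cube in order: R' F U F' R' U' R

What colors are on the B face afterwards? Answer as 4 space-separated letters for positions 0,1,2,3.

Answer: Y R O B

Derivation:
After move 1 (R'): R=RRRR U=WBWB F=GWGW D=YGYG B=YBYB
After move 2 (F): F=GGWW U=WBOO R=WRBR D=RRYG L=OYOG
After move 3 (U): U=OWOB F=WRWW R=YBBR B=OYYB L=GGOG
After move 4 (F'): F=RWWW U=OWYB R=RBRR D=GGYG L=GBOO
After move 5 (R'): R=BRRR U=OYYO F=RWWB D=GWYW B=GYGB
After move 6 (U'): U=YOOY F=GBWB R=RWRR B=BRGB L=GYOO
After move 7 (R): R=RRRW U=YBOB F=GWWW D=GGYB B=YROB
Query: B face = YROB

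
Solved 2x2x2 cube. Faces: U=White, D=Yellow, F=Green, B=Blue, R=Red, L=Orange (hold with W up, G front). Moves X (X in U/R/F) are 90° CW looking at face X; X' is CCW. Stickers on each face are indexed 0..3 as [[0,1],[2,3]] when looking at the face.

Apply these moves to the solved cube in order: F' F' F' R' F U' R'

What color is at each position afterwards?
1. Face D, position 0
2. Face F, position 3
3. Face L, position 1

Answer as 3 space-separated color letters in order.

Answer: W Y B

Derivation:
After move 1 (F'): F=GGGG U=WWRR R=YRYR D=OOYY L=OWOW
After move 2 (F'): F=GGGG U=WWYY R=OROR D=WWYY L=OROR
After move 3 (F'): F=GGGG U=WWOO R=WRWR D=RRYY L=OYOY
After move 4 (R'): R=RRWW U=WBOB F=GWGO D=RGYG B=YBRB
After move 5 (F): F=GGOW U=WBYY R=ORBW D=WRYG L=OROG
After move 6 (U'): U=BYWY F=OROW R=GGBW B=ORRB L=YBOG
After move 7 (R'): R=GWGB U=BRWO F=OYOY D=WRYW B=GRRB
Query 1: D[0] = W
Query 2: F[3] = Y
Query 3: L[1] = B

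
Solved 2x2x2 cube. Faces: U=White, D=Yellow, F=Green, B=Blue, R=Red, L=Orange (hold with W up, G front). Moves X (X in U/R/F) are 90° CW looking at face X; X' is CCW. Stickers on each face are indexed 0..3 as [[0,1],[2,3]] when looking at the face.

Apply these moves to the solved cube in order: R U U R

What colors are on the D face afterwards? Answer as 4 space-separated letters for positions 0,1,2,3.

After move 1 (R): R=RRRR U=WGWG F=GYGY D=YBYB B=WBWB
After move 2 (U): U=WWGG F=RRGY R=WBRR B=OOWB L=GYOO
After move 3 (U): U=GWGW F=WBGY R=OORR B=GYWB L=RROO
After move 4 (R): R=RORO U=GBGY F=WBGB D=YWYG B=WYWB
Query: D face = YWYG

Answer: Y W Y G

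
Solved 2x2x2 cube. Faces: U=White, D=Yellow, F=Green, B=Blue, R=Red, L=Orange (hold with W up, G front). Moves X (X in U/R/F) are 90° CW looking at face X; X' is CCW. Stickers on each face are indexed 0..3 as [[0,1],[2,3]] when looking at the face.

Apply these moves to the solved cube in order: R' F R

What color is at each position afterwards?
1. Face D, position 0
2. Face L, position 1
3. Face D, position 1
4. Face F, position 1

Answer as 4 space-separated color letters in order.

Answer: R Y Y R

Derivation:
After move 1 (R'): R=RRRR U=WBWB F=GWGW D=YGYG B=YBYB
After move 2 (F): F=GGWW U=WBOO R=WRBR D=RRYG L=OYOG
After move 3 (R): R=BWRR U=WGOW F=GRWG D=RYYY B=OBBB
Query 1: D[0] = R
Query 2: L[1] = Y
Query 3: D[1] = Y
Query 4: F[1] = R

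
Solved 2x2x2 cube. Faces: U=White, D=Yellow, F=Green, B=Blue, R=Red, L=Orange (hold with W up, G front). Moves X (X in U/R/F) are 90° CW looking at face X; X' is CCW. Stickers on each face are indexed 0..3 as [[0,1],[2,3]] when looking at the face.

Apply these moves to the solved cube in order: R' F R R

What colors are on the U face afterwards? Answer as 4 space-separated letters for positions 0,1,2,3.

After move 1 (R'): R=RRRR U=WBWB F=GWGW D=YGYG B=YBYB
After move 2 (F): F=GGWW U=WBOO R=WRBR D=RRYG L=OYOG
After move 3 (R): R=BWRR U=WGOW F=GRWG D=RYYY B=OBBB
After move 4 (R): R=RBRW U=WROG F=GYWY D=RBYO B=WBGB
Query: U face = WROG

Answer: W R O G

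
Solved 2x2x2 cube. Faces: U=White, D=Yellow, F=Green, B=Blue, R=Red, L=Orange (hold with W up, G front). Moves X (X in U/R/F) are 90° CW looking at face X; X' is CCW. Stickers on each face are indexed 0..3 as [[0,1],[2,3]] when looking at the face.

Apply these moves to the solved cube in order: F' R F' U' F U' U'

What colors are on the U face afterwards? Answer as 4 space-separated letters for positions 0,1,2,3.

Answer: B R R G

Derivation:
After move 1 (F'): F=GGGG U=WWRR R=YRYR D=OOYY L=OWOW
After move 2 (R): R=YYRR U=WGRG F=GOGY D=OBYB B=RBWB
After move 3 (F'): F=OYGG U=WGYR R=BYOR D=WWYB L=OGOR
After move 4 (U'): U=GRWY F=OGGG R=OYOR B=BYWB L=RBOR
After move 5 (F): F=GOGG U=GRRB R=WYYR D=OOYB L=RWOW
After move 6 (U'): U=RBGR F=RWGG R=GOYR B=WYWB L=BYOW
After move 7 (U'): U=BRRG F=BYGG R=RWYR B=GOWB L=WYOW
Query: U face = BRRG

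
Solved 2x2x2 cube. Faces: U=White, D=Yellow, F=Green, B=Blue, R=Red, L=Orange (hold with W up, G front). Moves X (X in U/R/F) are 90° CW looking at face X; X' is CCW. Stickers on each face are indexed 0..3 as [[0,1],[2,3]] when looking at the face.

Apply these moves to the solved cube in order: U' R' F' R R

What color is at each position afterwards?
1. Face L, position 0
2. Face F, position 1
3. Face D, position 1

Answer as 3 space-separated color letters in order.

Answer: B Y B

Derivation:
After move 1 (U'): U=WWWW F=OOGG R=GGRR B=RRBB L=BBOO
After move 2 (R'): R=GRGR U=WBWR F=OWGW D=YOYG B=YRYB
After move 3 (F'): F=WWOG U=WBGG R=ORYR D=BOYG L=BROW
After move 4 (R): R=YORR U=WWGG F=WOOG D=BYYY B=GRBB
After move 5 (R): R=RYRO U=WOGG F=WYOY D=BBYG B=GRWB
Query 1: L[0] = B
Query 2: F[1] = Y
Query 3: D[1] = B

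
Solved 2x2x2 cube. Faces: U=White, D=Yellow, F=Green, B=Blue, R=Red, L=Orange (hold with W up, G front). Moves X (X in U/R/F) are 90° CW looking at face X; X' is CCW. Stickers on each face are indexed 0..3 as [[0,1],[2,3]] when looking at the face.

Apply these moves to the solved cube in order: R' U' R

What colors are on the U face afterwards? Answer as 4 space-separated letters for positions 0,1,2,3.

After move 1 (R'): R=RRRR U=WBWB F=GWGW D=YGYG B=YBYB
After move 2 (U'): U=BBWW F=OOGW R=GWRR B=RRYB L=YBOO
After move 3 (R): R=RGRW U=BOWW F=OGGG D=YYYR B=WRBB
Query: U face = BOWW

Answer: B O W W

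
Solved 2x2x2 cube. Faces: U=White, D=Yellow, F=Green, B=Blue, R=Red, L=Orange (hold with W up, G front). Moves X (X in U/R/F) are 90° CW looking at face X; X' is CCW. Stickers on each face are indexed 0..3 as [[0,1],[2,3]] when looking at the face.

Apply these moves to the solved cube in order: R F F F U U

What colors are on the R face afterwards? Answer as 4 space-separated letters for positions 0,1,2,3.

Answer: O G Y R

Derivation:
After move 1 (R): R=RRRR U=WGWG F=GYGY D=YBYB B=WBWB
After move 2 (F): F=GGYY U=WGOO R=WRGR D=RRYB L=OYOB
After move 3 (F): F=YGYG U=WGBY R=OROR D=GWYB L=OROR
After move 4 (F): F=YYGG U=WGRR R=BRYR D=OOYB L=OGOW
After move 5 (U): U=RWRG F=BRGG R=WBYR B=OGWB L=YYOW
After move 6 (U): U=RRGW F=WBGG R=OGYR B=YYWB L=BROW
Query: R face = OGYR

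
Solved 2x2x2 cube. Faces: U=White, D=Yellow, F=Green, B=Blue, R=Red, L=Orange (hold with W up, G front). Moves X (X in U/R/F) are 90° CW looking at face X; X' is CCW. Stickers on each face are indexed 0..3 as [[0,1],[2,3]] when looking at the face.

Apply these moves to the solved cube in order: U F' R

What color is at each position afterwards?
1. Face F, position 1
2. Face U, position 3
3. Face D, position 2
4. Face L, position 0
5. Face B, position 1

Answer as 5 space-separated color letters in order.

Answer: O G Y G O

Derivation:
After move 1 (U): U=WWWW F=RRGG R=BBRR B=OOBB L=GGOO
After move 2 (F'): F=RGRG U=WWBR R=YBYR D=GOYY L=GWOW
After move 3 (R): R=YYRB U=WGBG F=RORY D=GBYO B=ROWB
Query 1: F[1] = O
Query 2: U[3] = G
Query 3: D[2] = Y
Query 4: L[0] = G
Query 5: B[1] = O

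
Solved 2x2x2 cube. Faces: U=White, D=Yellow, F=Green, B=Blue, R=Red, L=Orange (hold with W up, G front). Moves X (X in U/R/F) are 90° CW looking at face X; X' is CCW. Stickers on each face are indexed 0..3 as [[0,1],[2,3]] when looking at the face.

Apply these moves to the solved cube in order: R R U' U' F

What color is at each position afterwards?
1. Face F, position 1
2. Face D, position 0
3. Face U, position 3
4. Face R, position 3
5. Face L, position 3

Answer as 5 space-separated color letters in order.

After move 1 (R): R=RRRR U=WGWG F=GYGY D=YBYB B=WBWB
After move 2 (R): R=RRRR U=WYWY F=GBGB D=YWYW B=GBGB
After move 3 (U'): U=YYWW F=OOGB R=GBRR B=RRGB L=GBOO
After move 4 (U'): U=YWYW F=GBGB R=OORR B=GBGB L=RROO
After move 5 (F): F=GGBB U=YWOR R=YOWR D=ROYW L=RYOW
Query 1: F[1] = G
Query 2: D[0] = R
Query 3: U[3] = R
Query 4: R[3] = R
Query 5: L[3] = W

Answer: G R R R W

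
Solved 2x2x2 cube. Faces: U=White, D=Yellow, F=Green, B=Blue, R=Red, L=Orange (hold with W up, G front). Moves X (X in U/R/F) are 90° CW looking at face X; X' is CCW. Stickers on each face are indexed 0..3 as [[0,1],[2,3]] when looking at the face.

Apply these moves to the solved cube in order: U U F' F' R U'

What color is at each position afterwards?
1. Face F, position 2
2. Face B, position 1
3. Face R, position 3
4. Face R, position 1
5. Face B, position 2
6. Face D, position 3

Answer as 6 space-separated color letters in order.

After move 1 (U): U=WWWW F=RRGG R=BBRR B=OOBB L=GGOO
After move 2 (U): U=WWWW F=BBGG R=OORR B=GGBB L=RROO
After move 3 (F'): F=BGBG U=WWOR R=YOYR D=ROYY L=RWOW
After move 4 (F'): F=GGBB U=WWYY R=OORR D=WWYY L=RROO
After move 5 (R): R=RORO U=WGYB F=GWBY D=WBYG B=YGWB
After move 6 (U'): U=GBWY F=RRBY R=GWRO B=ROWB L=YGOO
Query 1: F[2] = B
Query 2: B[1] = O
Query 3: R[3] = O
Query 4: R[1] = W
Query 5: B[2] = W
Query 6: D[3] = G

Answer: B O O W W G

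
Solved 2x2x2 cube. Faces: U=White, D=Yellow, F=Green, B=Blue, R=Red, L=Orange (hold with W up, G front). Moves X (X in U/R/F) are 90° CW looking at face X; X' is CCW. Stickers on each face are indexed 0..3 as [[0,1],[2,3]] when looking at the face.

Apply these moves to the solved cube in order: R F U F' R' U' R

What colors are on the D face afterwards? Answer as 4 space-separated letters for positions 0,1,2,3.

Answer: G B Y B

Derivation:
After move 1 (R): R=RRRR U=WGWG F=GYGY D=YBYB B=WBWB
After move 2 (F): F=GGYY U=WGOO R=WRGR D=RRYB L=OYOB
After move 3 (U): U=OWOG F=WRYY R=WBGR B=OYWB L=GGOB
After move 4 (F'): F=RYWY U=OWWG R=RBRR D=GBYB L=GGOO
After move 5 (R'): R=BRRR U=OWWO F=RWWG D=GYYY B=BYBB
After move 6 (U'): U=WOOW F=GGWG R=RWRR B=BRBB L=BYOO
After move 7 (R): R=RRRW U=WGOG F=GYWY D=GBYB B=WROB
Query: D face = GBYB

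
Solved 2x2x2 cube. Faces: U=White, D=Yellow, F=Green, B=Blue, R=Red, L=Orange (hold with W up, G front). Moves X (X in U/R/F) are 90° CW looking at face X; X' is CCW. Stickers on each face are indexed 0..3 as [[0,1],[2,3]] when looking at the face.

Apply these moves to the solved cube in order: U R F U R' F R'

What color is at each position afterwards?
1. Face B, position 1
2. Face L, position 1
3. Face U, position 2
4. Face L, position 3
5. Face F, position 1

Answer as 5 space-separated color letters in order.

After move 1 (U): U=WWWW F=RRGG R=BBRR B=OOBB L=GGOO
After move 2 (R): R=RBRB U=WRWG F=RYGY D=YBYO B=WOWB
After move 3 (F): F=GRYY U=WROG R=WBGB D=RRYO L=GYOB
After move 4 (U): U=OWGR F=WBYY R=WOGB B=GYWB L=GROB
After move 5 (R'): R=OBWG U=OWGG F=WWYR D=RBYY B=OYRB
After move 6 (F): F=YWRW U=OWBR R=GBGG D=WOYY L=GROB
After move 7 (R'): R=BGGG U=ORBO F=YWRR D=WWYW B=YYOB
Query 1: B[1] = Y
Query 2: L[1] = R
Query 3: U[2] = B
Query 4: L[3] = B
Query 5: F[1] = W

Answer: Y R B B W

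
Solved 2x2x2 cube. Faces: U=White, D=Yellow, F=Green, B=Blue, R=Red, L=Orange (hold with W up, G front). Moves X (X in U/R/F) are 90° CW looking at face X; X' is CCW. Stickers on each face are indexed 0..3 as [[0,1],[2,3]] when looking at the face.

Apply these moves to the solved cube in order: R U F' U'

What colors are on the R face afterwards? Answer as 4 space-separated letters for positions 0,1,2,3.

After move 1 (R): R=RRRR U=WGWG F=GYGY D=YBYB B=WBWB
After move 2 (U): U=WWGG F=RRGY R=WBRR B=OOWB L=GYOO
After move 3 (F'): F=RYRG U=WWWR R=BBYR D=YOYB L=GGOG
After move 4 (U'): U=WRWW F=GGRG R=RYYR B=BBWB L=OOOG
Query: R face = RYYR

Answer: R Y Y R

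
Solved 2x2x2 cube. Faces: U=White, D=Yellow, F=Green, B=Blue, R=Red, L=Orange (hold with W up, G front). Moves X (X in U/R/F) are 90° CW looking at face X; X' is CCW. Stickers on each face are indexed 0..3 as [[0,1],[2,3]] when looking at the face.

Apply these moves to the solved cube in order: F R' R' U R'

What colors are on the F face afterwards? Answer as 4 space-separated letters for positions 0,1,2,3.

Answer: R W G R

Derivation:
After move 1 (F): F=GGGG U=WWOO R=WRWR D=RRYY L=OYOY
After move 2 (R'): R=RRWW U=WBOB F=GWGO D=RGYG B=YBRB
After move 3 (R'): R=RWRW U=WROY F=GBGB D=RWYO B=GBGB
After move 4 (U): U=OWYR F=RWGB R=GBRW B=OYGB L=GBOY
After move 5 (R'): R=BWGR U=OGYO F=RWGR D=RWYB B=OYWB
Query: F face = RWGR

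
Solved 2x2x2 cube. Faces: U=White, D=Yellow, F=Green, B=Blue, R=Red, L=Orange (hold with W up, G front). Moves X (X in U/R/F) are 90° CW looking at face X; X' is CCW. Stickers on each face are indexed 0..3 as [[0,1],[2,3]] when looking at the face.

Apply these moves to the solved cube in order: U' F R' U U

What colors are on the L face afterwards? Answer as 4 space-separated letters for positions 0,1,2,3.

Answer: G R O Y

Derivation:
After move 1 (U'): U=WWWW F=OOGG R=GGRR B=RRBB L=BBOO
After move 2 (F): F=GOGO U=WWOB R=WGWR D=RGYY L=BYOY
After move 3 (R'): R=GRWW U=WBOR F=GWGB D=ROYO B=YRGB
After move 4 (U): U=OWRB F=GRGB R=YRWW B=BYGB L=GWOY
After move 5 (U): U=ROBW F=YRGB R=BYWW B=GWGB L=GROY
Query: L face = GROY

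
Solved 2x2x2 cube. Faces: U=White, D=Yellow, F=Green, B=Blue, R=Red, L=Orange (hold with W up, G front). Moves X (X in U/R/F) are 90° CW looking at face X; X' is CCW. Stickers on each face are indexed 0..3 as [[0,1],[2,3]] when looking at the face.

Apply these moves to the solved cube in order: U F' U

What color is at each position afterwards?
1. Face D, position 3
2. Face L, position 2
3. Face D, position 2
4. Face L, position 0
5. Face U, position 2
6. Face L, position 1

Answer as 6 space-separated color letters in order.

After move 1 (U): U=WWWW F=RRGG R=BBRR B=OOBB L=GGOO
After move 2 (F'): F=RGRG U=WWBR R=YBYR D=GOYY L=GWOW
After move 3 (U): U=BWRW F=YBRG R=OOYR B=GWBB L=RGOW
Query 1: D[3] = Y
Query 2: L[2] = O
Query 3: D[2] = Y
Query 4: L[0] = R
Query 5: U[2] = R
Query 6: L[1] = G

Answer: Y O Y R R G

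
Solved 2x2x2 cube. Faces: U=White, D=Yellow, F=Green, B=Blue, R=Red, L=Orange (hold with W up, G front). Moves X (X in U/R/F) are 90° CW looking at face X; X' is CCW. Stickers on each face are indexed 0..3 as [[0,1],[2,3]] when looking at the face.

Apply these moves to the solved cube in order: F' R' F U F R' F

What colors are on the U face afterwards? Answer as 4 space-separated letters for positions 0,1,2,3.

After move 1 (F'): F=GGGG U=WWRR R=YRYR D=OOYY L=OWOW
After move 2 (R'): R=RRYY U=WBRB F=GWGR D=OGYG B=YBOB
After move 3 (F): F=GGRW U=WBWW R=RRBY D=YRYG L=OOOG
After move 4 (U): U=WWWB F=RRRW R=YBBY B=OOOB L=GGOG
After move 5 (F): F=RRWR U=WWGG R=WBBY D=BYYG L=GYOR
After move 6 (R'): R=BYWB U=WOGO F=RWWG D=BRYR B=GOYB
After move 7 (F): F=WRGW U=WORY R=GYOB D=WBYR L=GBOR
Query: U face = WORY

Answer: W O R Y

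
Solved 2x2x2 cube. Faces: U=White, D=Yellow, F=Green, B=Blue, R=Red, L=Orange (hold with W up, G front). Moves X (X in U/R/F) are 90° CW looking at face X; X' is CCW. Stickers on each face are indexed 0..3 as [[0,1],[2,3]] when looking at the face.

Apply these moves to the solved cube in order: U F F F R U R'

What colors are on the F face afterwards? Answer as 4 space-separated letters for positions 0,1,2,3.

After move 1 (U): U=WWWW F=RRGG R=BBRR B=OOBB L=GGOO
After move 2 (F): F=GRGR U=WWOG R=WBWR D=RBYY L=GYOY
After move 3 (F): F=GGRR U=WWYY R=OBGR D=WWYY L=GROB
After move 4 (F): F=RGRG U=WWBR R=YBYR D=GOYY L=GWOW
After move 5 (R): R=YYRB U=WGBG F=RORY D=GBYO B=ROWB
After move 6 (U): U=BWGG F=YYRY R=RORB B=GWWB L=ROOW
After move 7 (R'): R=OBRR U=BWGG F=YWRG D=GYYY B=OWBB
Query: F face = YWRG

Answer: Y W R G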